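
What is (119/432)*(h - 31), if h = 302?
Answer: 32249/432 ≈ 74.651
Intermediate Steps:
(119/432)*(h - 31) = (119/432)*(302 - 31) = (119*(1/432))*271 = (119/432)*271 = 32249/432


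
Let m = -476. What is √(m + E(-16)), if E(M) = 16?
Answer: 2*I*√115 ≈ 21.448*I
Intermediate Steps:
√(m + E(-16)) = √(-476 + 16) = √(-460) = 2*I*√115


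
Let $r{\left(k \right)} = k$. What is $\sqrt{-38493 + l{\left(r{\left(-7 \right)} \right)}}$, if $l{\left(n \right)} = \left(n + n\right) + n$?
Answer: $7 i \sqrt{786} \approx 196.25 i$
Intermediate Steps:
$l{\left(n \right)} = 3 n$ ($l{\left(n \right)} = 2 n + n = 3 n$)
$\sqrt{-38493 + l{\left(r{\left(-7 \right)} \right)}} = \sqrt{-38493 + 3 \left(-7\right)} = \sqrt{-38493 - 21} = \sqrt{-38514} = 7 i \sqrt{786}$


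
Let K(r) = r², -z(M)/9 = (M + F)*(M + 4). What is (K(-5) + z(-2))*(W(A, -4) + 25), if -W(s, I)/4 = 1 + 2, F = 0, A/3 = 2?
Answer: 793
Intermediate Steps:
A = 6 (A = 3*2 = 6)
W(s, I) = -12 (W(s, I) = -4*(1 + 2) = -4*3 = -12)
z(M) = -9*M*(4 + M) (z(M) = -9*(M + 0)*(M + 4) = -9*M*(4 + M))
(K(-5) + z(-2))*(W(A, -4) + 25) = ((-5)² + 9*(-2)*(-4 - 1*(-2)))*(-12 + 25) = (25 + 9*(-2)*(-4 + 2))*13 = (25 + 9*(-2)*(-2))*13 = (25 + 36)*13 = 61*13 = 793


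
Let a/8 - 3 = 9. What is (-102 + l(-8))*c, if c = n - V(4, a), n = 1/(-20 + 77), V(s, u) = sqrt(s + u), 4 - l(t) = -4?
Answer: 53486/57 ≈ 938.35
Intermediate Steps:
a = 96 (a = 24 + 8*9 = 24 + 72 = 96)
l(t) = 8 (l(t) = 4 - 1*(-4) = 4 + 4 = 8)
n = 1/57 ≈ 0.017544
c = -569/57 (c = 1/57 - sqrt(4 + 96) = 1/57 - sqrt(100) = 1/57 - 1*10 = 1/57 - 10 = -569/57 ≈ -9.9825)
(-102 + l(-8))*c = (-102 + 8)*(-569/57) = -94*(-569/57) = 53486/57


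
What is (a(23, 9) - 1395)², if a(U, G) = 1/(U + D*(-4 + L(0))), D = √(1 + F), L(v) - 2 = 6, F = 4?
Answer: 392291774304/201601 + 5010656*√5/201601 ≈ 1.9459e+6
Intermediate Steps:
L(v) = 8 (L(v) = 2 + 6 = 8)
D = √5 (D = √(1 + 4) = √5 ≈ 2.2361)
a(U, G) = 1/(U + 4*√5) (a(U, G) = 1/(U + √5*(-4 + 8)) = 1/(U + √5*4) = 1/(U + 4*√5))
(a(23, 9) - 1395)² = (1/(23 + 4*√5) - 1395)² = (-1395 + 1/(23 + 4*√5))²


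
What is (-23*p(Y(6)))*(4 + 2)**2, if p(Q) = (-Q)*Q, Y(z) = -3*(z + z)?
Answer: 1073088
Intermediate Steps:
Y(z) = -6*z
p(Q) = -Q**2
(-23*p(Y(6)))*(4 + 2)**2 = (-(-23)*(-6*6)**2)*(4 + 2)**2 = -(-23)*(-36)**2*6**2 = -(-23)*1296*36 = -23*(-1296)*36 = 29808*36 = 1073088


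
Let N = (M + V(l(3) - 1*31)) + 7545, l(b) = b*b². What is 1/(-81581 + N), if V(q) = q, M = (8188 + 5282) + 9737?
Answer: -1/50833 ≈ -1.9672e-5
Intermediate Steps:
l(b) = b³
M = 23207 (M = 13470 + 9737 = 23207)
N = 30748 (N = (23207 + (3³ - 1*31)) + 7545 = (23207 + (27 - 31)) + 7545 = (23207 - 4) + 7545 = 23203 + 7545 = 30748)
1/(-81581 + N) = 1/(-81581 + 30748) = 1/(-50833) = -1/50833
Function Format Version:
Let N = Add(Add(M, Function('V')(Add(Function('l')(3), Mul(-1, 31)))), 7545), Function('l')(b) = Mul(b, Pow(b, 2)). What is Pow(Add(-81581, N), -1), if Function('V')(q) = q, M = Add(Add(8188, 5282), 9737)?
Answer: Rational(-1, 50833) ≈ -1.9672e-5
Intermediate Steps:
Function('l')(b) = Pow(b, 3)
M = 23207 (M = Add(13470, 9737) = 23207)
N = 30748 (N = Add(Add(23207, Add(Pow(3, 3), Mul(-1, 31))), 7545) = Add(Add(23207, Add(27, -31)), 7545) = Add(Add(23207, -4), 7545) = Add(23203, 7545) = 30748)
Pow(Add(-81581, N), -1) = Pow(Add(-81581, 30748), -1) = Pow(-50833, -1) = Rational(-1, 50833)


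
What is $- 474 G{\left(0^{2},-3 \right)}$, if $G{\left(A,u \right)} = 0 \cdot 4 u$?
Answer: $0$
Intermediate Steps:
$G{\left(A,u \right)} = 0$ ($G{\left(A,u \right)} = 0 u = 0$)
$- 474 G{\left(0^{2},-3 \right)} = \left(-474\right) 0 = 0$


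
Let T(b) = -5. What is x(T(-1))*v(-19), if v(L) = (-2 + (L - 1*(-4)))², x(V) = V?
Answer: -1445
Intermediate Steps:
v(L) = (2 + L)² (v(L) = (-2 + (L + 4))² = (-2 + (4 + L))² = (2 + L)²)
x(T(-1))*v(-19) = -5*(2 - 19)² = -5*(-17)² = -5*289 = -1445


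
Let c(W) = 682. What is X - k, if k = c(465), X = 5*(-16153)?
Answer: -81447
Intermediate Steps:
X = -80765
k = 682
X - k = -80765 - 1*682 = -80765 - 682 = -81447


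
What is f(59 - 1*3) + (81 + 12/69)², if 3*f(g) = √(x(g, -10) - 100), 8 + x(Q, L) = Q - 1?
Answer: 3485689/529 + I*√53/3 ≈ 6589.2 + 2.4267*I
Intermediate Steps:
x(Q, L) = -9 + Q (x(Q, L) = -8 + (Q - 1) = -8 + (-1 + Q) = -9 + Q)
f(g) = √(-109 + g)/3 (f(g) = √((-9 + g) - 100)/3 = √(-109 + g)/3)
f(59 - 1*3) + (81 + 12/69)² = √(-109 + (59 - 1*3))/3 + (81 + 12/69)² = √(-109 + (59 - 3))/3 + (81 + 12*(1/69))² = √(-109 + 56)/3 + (81 + 4/23)² = √(-53)/3 + (1867/23)² = (I*√53)/3 + 3485689/529 = I*√53/3 + 3485689/529 = 3485689/529 + I*√53/3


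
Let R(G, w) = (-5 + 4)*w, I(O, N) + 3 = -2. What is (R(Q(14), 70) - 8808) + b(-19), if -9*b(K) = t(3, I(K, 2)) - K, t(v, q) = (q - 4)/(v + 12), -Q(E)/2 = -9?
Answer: -399602/45 ≈ -8880.0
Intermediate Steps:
I(O, N) = -5 (I(O, N) = -3 - 2 = -5)
Q(E) = 18 (Q(E) = -2*(-9) = 18)
t(v, q) = (-4 + q)/(12 + v)
R(G, w) = -w
b(K) = 1/15 + K/9 (b(K) = -((-4 - 5)/(12 + 3) - K)/9 = -(-9/15 - K)/9 = -((1/15)*(-9) - K)/9 = -(-⅗ - K)/9 = 1/15 + K/9)
(R(Q(14), 70) - 8808) + b(-19) = (-1*70 - 8808) + (1/15 + (⅑)*(-19)) = (-70 - 8808) + (1/15 - 19/9) = -8878 - 92/45 = -399602/45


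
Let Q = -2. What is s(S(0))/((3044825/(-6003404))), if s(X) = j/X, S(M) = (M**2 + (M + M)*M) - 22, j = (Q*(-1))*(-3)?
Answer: -1637292/3044825 ≈ -0.53773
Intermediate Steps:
j = -6 (j = -2*(-1)*(-3) = 2*(-3) = -6)
S(M) = -22 + 3*M**2 (S(M) = (M**2 + (2*M)*M) - 22 = (M**2 + 2*M**2) - 22 = 3*M**2 - 22 = -22 + 3*M**2)
s(X) = -6/X
s(S(0))/((3044825/(-6003404))) = (-6/(-22 + 3*0**2))/((3044825/(-6003404))) = (-6/(-22 + 3*0))/((3044825*(-1/6003404))) = (-6/(-22 + 0))/(-3044825/6003404) = -6/(-22)*(-6003404/3044825) = -6*(-1/22)*(-6003404/3044825) = (3/11)*(-6003404/3044825) = -1637292/3044825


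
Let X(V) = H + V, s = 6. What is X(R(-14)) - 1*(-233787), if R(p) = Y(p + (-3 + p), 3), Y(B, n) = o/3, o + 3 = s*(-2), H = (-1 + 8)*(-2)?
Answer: 233768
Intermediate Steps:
H = -14 (H = 7*(-2) = -14)
o = -15 (o = -3 + 6*(-2) = -3 - 12 = -15)
Y(B, n) = -5 (Y(B, n) = -15/3 = -15*⅓ = -5)
R(p) = -5
X(V) = -14 + V
X(R(-14)) - 1*(-233787) = (-14 - 5) - 1*(-233787) = -19 + 233787 = 233768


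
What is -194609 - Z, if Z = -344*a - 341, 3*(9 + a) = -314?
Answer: -700108/3 ≈ -2.3337e+5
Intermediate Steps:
a = -341/3 (a = -9 + (1/3)*(-314) = -9 - 314/3 = -341/3 ≈ -113.67)
Z = 116281/3 (Z = -344*(-341/3) - 341 = 117304/3 - 341 = 116281/3 ≈ 38760.)
-194609 - Z = -194609 - 1*116281/3 = -194609 - 116281/3 = -700108/3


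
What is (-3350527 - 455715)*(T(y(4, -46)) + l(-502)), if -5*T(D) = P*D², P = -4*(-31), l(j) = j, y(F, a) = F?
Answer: 17105251548/5 ≈ 3.4210e+9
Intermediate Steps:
P = 124
T(D) = -124*D²/5
(-3350527 - 455715)*(T(y(4, -46)) + l(-502)) = (-3350527 - 455715)*(-124/5*4² - 502) = -3806242*(-124/5*16 - 502) = -3806242*(-1984/5 - 502) = -3806242*(-4494/5) = 17105251548/5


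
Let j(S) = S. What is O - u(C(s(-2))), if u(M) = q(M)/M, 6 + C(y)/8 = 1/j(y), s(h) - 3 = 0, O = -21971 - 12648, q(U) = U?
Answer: -34620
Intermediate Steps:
O = -34619
s(h) = 3 (s(h) = 3 + 0 = 3)
C(y) = -48 + 8/y
u(M) = 1 (u(M) = M/M = 1)
O - u(C(s(-2))) = -34619 - 1*1 = -34619 - 1 = -34620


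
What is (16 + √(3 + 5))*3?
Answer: 48 + 6*√2 ≈ 56.485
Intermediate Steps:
(16 + √(3 + 5))*3 = (16 + √8)*3 = (16 + 2*√2)*3 = 48 + 6*√2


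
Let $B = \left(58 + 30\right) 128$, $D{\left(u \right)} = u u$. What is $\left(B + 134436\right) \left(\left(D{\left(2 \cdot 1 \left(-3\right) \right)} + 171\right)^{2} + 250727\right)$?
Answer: $42774023200$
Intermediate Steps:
$D{\left(u \right)} = u^{2}$
$B = 11264$ ($B = 88 \cdot 128 = 11264$)
$\left(B + 134436\right) \left(\left(D{\left(2 \cdot 1 \left(-3\right) \right)} + 171\right)^{2} + 250727\right) = \left(11264 + 134436\right) \left(\left(\left(2 \cdot 1 \left(-3\right)\right)^{2} + 171\right)^{2} + 250727\right) = 145700 \left(\left(\left(2 \left(-3\right)\right)^{2} + 171\right)^{2} + 250727\right) = 145700 \left(\left(\left(-6\right)^{2} + 171\right)^{2} + 250727\right) = 145700 \left(\left(36 + 171\right)^{2} + 250727\right) = 145700 \left(207^{2} + 250727\right) = 145700 \left(42849 + 250727\right) = 145700 \cdot 293576 = 42774023200$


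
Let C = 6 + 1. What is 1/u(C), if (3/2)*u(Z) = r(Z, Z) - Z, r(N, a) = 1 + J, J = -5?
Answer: -3/22 ≈ -0.13636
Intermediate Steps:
C = 7
r(N, a) = -4 (r(N, a) = 1 - 5 = -4)
u(Z) = -8/3 - 2*Z/3 (u(Z) = 2*(-4 - Z)/3 = -8/3 - 2*Z/3)
1/u(C) = 1/(-8/3 - ⅔*7) = 1/(-8/3 - 14/3) = 1/(-22/3) = -3/22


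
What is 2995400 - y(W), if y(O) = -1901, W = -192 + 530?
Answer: 2997301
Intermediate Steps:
W = 338
2995400 - y(W) = 2995400 - 1*(-1901) = 2995400 + 1901 = 2997301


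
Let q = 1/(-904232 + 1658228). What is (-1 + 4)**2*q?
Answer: 3/251332 ≈ 1.1936e-5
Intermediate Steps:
q = 1/753996 ≈ 1.3263e-6
(-1 + 4)**2*q = (-1 + 4)**2*(1/753996) = 3**2*(1/753996) = 9*(1/753996) = 3/251332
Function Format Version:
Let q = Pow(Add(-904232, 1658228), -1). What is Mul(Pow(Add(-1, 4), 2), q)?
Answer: Rational(3, 251332) ≈ 1.1936e-5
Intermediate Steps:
q = Rational(1, 753996) (q = Pow(753996, -1) = Rational(1, 753996) ≈ 1.3263e-6)
Mul(Pow(Add(-1, 4), 2), q) = Mul(Pow(Add(-1, 4), 2), Rational(1, 753996)) = Mul(Pow(3, 2), Rational(1, 753996)) = Mul(9, Rational(1, 753996)) = Rational(3, 251332)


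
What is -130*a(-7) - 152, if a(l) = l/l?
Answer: -282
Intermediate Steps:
a(l) = 1
-130*a(-7) - 152 = -130*1 - 152 = -130 - 152 = -282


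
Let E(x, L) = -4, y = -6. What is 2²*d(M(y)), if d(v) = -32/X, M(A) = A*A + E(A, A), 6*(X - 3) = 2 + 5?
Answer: -768/25 ≈ -30.720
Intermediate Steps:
X = 25/6 (X = 3 + (2 + 5)/6 = 3 + (⅙)*7 = 3 + 7/6 = 25/6 ≈ 4.1667)
M(A) = -4 + A² (M(A) = A*A - 4 = A² - 4 = -4 + A²)
d(v) = -192/25 (d(v) = -32/25/6 = -32*6/25 = -192/25)
2²*d(M(y)) = 2²*(-192/25) = 4*(-192/25) = -768/25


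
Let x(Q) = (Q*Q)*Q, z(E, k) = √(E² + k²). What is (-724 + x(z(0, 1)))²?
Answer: 522729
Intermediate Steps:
x(Q) = Q³ (x(Q) = Q²*Q = Q³)
(-724 + x(z(0, 1)))² = (-724 + (√(0² + 1²))³)² = (-724 + (√(0 + 1))³)² = (-724 + (√1)³)² = (-724 + 1³)² = (-724 + 1)² = (-723)² = 522729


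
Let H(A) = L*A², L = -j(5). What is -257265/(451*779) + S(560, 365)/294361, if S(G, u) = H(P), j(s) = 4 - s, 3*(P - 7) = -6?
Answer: -75719999440/103417555769 ≈ -0.73218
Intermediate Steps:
P = 5 (P = 7 + (⅓)*(-6) = 7 - 2 = 5)
L = 1 (L = -(4 - 1*5) = -(4 - 5) = -1*(-1) = 1)
H(A) = A² (H(A) = 1*A² = A²)
S(G, u) = 25 (S(G, u) = 5² = 25)
-257265/(451*779) + S(560, 365)/294361 = -257265/(451*779) + 25/294361 = -257265/351329 + 25*(1/294361) = -257265*1/351329 + 25/294361 = -257265/351329 + 25/294361 = -75719999440/103417555769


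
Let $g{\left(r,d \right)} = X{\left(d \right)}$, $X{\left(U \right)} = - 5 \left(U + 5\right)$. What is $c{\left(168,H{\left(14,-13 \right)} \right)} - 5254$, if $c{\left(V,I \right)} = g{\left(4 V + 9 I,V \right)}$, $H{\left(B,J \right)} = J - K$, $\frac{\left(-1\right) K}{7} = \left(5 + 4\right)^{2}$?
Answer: $-6119$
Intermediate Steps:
$K = -567$ ($K = - 7 \left(5 + 4\right)^{2} = - 7 \cdot 9^{2} = \left(-7\right) 81 = -567$)
$X{\left(U \right)} = -25 - 5 U$ ($X{\left(U \right)} = - 5 \left(5 + U\right) = -25 - 5 U$)
$g{\left(r,d \right)} = -25 - 5 d$
$H{\left(B,J \right)} = 567 + J$ ($H{\left(B,J \right)} = J - -567 = J + 567 = 567 + J$)
$c{\left(V,I \right)} = -25 - 5 V$
$c{\left(168,H{\left(14,-13 \right)} \right)} - 5254 = \left(-25 - 840\right) - 5254 = -865 - 5254 = -6119$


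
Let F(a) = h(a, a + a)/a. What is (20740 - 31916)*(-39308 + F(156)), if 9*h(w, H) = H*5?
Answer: 3953644112/9 ≈ 4.3929e+8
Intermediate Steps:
h(w, H) = 5*H/9 (h(w, H) = (H*5)/9 = (5*H)/9 = 5*H/9)
F(a) = 10/9 (F(a) = (5*(a + a)/9)/a = (5*(2*a)/9)/a = (10*a/9)/a = 10/9)
(20740 - 31916)*(-39308 + F(156)) = (20740 - 31916)*(-39308 + 10/9) = -11176*(-353762/9) = 3953644112/9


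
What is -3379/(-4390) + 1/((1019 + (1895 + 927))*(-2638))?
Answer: 8559477273/11120482405 ≈ 0.76970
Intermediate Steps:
-3379/(-4390) + 1/((1019 + (1895 + 927))*(-2638)) = -3379*(-1/4390) - 1/2638/(1019 + 2822) = 3379/4390 - 1/2638/3841 = 3379/4390 + (1/3841)*(-1/2638) = 3379/4390 - 1/10132558 = 8559477273/11120482405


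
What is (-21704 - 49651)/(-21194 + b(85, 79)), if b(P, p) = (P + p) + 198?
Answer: 23785/6944 ≈ 3.4253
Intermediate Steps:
b(P, p) = 198 + P + p
(-21704 - 49651)/(-21194 + b(85, 79)) = (-21704 - 49651)/(-21194 + (198 + 85 + 79)) = -71355/(-21194 + 362) = -71355/(-20832) = -71355*(-1/20832) = 23785/6944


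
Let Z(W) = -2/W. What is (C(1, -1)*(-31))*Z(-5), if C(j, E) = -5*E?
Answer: -62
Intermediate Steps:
(C(1, -1)*(-31))*Z(-5) = (-5*(-1)*(-31))*(-2/(-5)) = (5*(-31))*(-2*(-1/5)) = -155*2/5 = -62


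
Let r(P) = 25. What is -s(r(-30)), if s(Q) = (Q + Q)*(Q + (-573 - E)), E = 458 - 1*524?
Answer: 24100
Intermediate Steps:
E = -66 (E = 458 - 524 = -66)
s(Q) = 2*Q*(-507 + Q) (s(Q) = (Q + Q)*(Q + (-573 - 1*(-66))) = (2*Q)*(Q + (-573 + 66)) = (2*Q)*(Q - 507) = (2*Q)*(-507 + Q) = 2*Q*(-507 + Q))
-s(r(-30)) = -2*25*(-507 + 25) = -2*25*(-482) = -1*(-24100) = 24100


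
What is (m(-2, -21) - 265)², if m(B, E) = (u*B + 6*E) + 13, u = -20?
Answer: 114244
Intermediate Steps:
m(B, E) = 13 - 20*B + 6*E (m(B, E) = (-20*B + 6*E) + 13 = 13 - 20*B + 6*E)
(m(-2, -21) - 265)² = ((13 - 20*(-2) + 6*(-21)) - 265)² = ((13 + 40 - 126) - 265)² = (-73 - 265)² = (-338)² = 114244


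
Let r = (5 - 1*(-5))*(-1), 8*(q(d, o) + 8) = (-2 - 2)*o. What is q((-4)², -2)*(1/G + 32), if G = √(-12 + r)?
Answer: -224 + 7*I*√22/22 ≈ -224.0 + 1.4924*I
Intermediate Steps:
q(d, o) = -8 - o/2 (q(d, o) = -8 + ((-2 - 2)*o)/8 = -8 + (-4*o)/8 = -8 - o/2)
r = -10 (r = (5 + 5)*(-1) = 10*(-1) = -10)
G = I*√22 (G = √(-12 - 10) = √(-22) = I*√22 ≈ 4.6904*I)
q((-4)², -2)*(1/G + 32) = (-8 - ½*(-2))*(1/(I*√22) + 32) = (-8 + 1)*(-I*√22/22 + 32) = -7*(32 - I*√22/22) = -224 + 7*I*√22/22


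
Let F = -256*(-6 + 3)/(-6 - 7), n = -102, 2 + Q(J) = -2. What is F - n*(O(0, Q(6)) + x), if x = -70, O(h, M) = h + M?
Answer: -98892/13 ≈ -7607.1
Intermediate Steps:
Q(J) = -4 (Q(J) = -2 - 2 = -4)
O(h, M) = M + h
F = -768/13 (F = -(-768)/(-13) = -(-768)*(-1)/13 = -256*3/13 = -768/13 ≈ -59.077)
F - n*(O(0, Q(6)) + x) = -768/13 - (-102)*((-4 + 0) - 70) = -768/13 - (-102)*(-4 - 70) = -768/13 - (-102)*(-74) = -768/13 - 1*7548 = -768/13 - 7548 = -98892/13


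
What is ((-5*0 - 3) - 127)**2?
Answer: 16900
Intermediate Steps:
((-5*0 - 3) - 127)**2 = ((0 - 3) - 127)**2 = (-3 - 127)**2 = (-130)**2 = 16900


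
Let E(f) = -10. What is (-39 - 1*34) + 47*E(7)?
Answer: -543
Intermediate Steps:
(-39 - 1*34) + 47*E(7) = (-39 - 1*34) + 47*(-10) = (-39 - 34) - 470 = -73 - 470 = -543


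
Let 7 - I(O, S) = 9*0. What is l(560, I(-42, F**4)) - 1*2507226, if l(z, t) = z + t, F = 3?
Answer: -2506659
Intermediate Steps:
I(O, S) = 7 (I(O, S) = 7 - 9*0 = 7 - 1*0 = 7 + 0 = 7)
l(z, t) = t + z
l(560, I(-42, F**4)) - 1*2507226 = (7 + 560) - 1*2507226 = 567 - 2507226 = -2506659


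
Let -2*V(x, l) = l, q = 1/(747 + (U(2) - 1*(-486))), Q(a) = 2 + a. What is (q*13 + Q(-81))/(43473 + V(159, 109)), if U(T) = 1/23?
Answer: -2240141/1231348660 ≈ -0.0018193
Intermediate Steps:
U(T) = 1/23
q = 23/28360 (q = 1/(747 + (1/23 - 1*(-486))) = 1/(747 + (1/23 + 486)) = 1/(747 + 11179/23) = 1/(28360/23) = 23/28360 ≈ 0.00081100)
V(x, l) = -l/2
(q*13 + Q(-81))/(43473 + V(159, 109)) = ((23/28360)*13 + (2 - 81))/(43473 - ½*109) = (299/28360 - 79)/(43473 - 109/2) = -2240141/(28360*86837/2) = -2240141/28360*2/86837 = -2240141/1231348660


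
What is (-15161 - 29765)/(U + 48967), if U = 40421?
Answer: -22463/44694 ≈ -0.50260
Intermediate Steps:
(-15161 - 29765)/(U + 48967) = (-15161 - 29765)/(40421 + 48967) = -44926/89388 = -44926*1/89388 = -22463/44694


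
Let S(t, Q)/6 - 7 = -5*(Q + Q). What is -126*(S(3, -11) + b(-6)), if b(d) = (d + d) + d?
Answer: -86184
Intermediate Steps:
S(t, Q) = 42 - 60*Q (S(t, Q) = 42 + 6*(-5*(Q + Q)) = 42 + 6*(-10*Q) = 42 - 60*Q)
b(d) = 3*d (b(d) = 2*d + d = 3*d)
-126*(S(3, -11) + b(-6)) = -126*((42 - 60*(-11)) + 3*(-6)) = -126*((42 + 660) - 18) = -126*(702 - 18) = -126*684 = -86184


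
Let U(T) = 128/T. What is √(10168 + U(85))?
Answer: 2*√18368670/85 ≈ 100.84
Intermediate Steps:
√(10168 + U(85)) = √(10168 + 128/85) = √(864408/85) = 2*√18368670/85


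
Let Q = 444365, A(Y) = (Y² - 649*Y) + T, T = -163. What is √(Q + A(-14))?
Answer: 2*√113371 ≈ 673.41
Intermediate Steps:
A(Y) = -163 + Y² - 649*Y (A(Y) = (Y² - 649*Y) - 163 = -163 + Y² - 649*Y)
√(Q + A(-14)) = √(444365 + (-163 + (-14)² - 649*(-14))) = √(444365 + (-163 + 196 + 9086)) = √(444365 + 9119) = √453484 = 2*√113371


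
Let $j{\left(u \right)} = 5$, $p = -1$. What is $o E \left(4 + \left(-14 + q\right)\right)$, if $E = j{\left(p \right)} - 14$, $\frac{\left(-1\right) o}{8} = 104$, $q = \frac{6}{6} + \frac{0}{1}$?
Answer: $-67392$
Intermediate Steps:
$q = 1$ ($q = 6 \cdot \frac{1}{6} + 0 \cdot 1 = 1 + 0 = 1$)
$o = -832$ ($o = \left(-8\right) 104 = -832$)
$E = -9$ ($E = 5 - 14 = -9$)
$o E \left(4 + \left(-14 + q\right)\right) = - 832 \left(- 9 \left(4 + \left(-14 + 1\right)\right)\right) = - 832 \left(- 9 \left(4 - 13\right)\right) = - 832 \left(\left(-9\right) \left(-9\right)\right) = \left(-832\right) 81 = -67392$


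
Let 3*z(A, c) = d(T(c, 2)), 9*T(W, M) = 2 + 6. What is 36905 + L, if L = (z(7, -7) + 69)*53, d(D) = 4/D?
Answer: 81283/2 ≈ 40642.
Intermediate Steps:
T(W, M) = 8/9 (T(W, M) = (2 + 6)/9 = (⅑)*8 = 8/9)
z(A, c) = 3/2 (z(A, c) = (4/(8/9))/3 = (4*(9/8))/3 = (⅓)*(9/2) = 3/2)
L = 7473/2 (L = (3/2 + 69)*53 = (141/2)*53 = 7473/2 ≈ 3736.5)
36905 + L = 36905 + 7473/2 = 81283/2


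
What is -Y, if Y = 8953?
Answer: -8953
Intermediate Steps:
-Y = -1*8953 = -8953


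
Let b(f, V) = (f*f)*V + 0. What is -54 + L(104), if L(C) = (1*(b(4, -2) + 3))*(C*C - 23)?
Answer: -313051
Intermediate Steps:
b(f, V) = V*f² (b(f, V) = f²*V + 0 = V*f² + 0 = V*f²)
L(C) = 667 - 29*C² (L(C) = (1*(-2*4² + 3))*(C*C - 23) = (1*(-2*16 + 3))*(C² - 23) = (1*(-32 + 3))*(-23 + C²) = (1*(-29))*(-23 + C²) = -29*(-23 + C²) = 667 - 29*C²)
-54 + L(104) = -54 + (667 - 29*104²) = -54 + (667 - 29*10816) = -54 + (667 - 313664) = -54 - 312997 = -313051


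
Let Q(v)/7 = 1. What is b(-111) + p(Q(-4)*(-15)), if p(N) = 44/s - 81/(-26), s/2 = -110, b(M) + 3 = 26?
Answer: 3369/130 ≈ 25.915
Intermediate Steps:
Q(v) = 7 (Q(v) = 7*1 = 7)
b(M) = 23 (b(M) = -3 + 26 = 23)
s = -220 (s = 2*(-110) = -220)
p(N) = 379/130 (p(N) = 44/(-220) - 81/(-26) = 44*(-1/220) - 81*(-1/26) = -1/5 + 81/26 = 379/130)
b(-111) + p(Q(-4)*(-15)) = 23 + 379/130 = 3369/130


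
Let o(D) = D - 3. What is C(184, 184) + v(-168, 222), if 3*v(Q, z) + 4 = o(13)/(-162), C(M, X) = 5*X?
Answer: 223231/243 ≈ 918.65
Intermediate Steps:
o(D) = -3 + D
v(Q, z) = -329/243 (v(Q, z) = -4/3 + ((-3 + 13)/(-162))/3 = -4/3 + (10*(-1/162))/3 = -4/3 + (1/3)*(-5/81) = -4/3 - 5/243 = -329/243)
C(184, 184) + v(-168, 222) = 5*184 - 329/243 = 920 - 329/243 = 223231/243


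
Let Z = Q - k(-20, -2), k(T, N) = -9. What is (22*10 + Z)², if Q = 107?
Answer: 112896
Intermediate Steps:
Z = 116 (Z = 107 - 1*(-9) = 107 + 9 = 116)
(22*10 + Z)² = (22*10 + 116)² = (220 + 116)² = 336² = 112896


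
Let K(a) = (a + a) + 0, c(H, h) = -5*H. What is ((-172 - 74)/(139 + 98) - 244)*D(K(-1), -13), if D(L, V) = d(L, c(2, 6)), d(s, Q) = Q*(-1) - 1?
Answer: -174222/79 ≈ -2205.3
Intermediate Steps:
K(a) = 2*a (K(a) = 2*a + 0 = 2*a)
d(s, Q) = -1 - Q (d(s, Q) = -Q - 1 = -1 - Q)
D(L, V) = 9 (D(L, V) = -1 - (-5)*2 = -1 - 1*(-10) = -1 + 10 = 9)
((-172 - 74)/(139 + 98) - 244)*D(K(-1), -13) = ((-172 - 74)/(139 + 98) - 244)*9 = (-246/237 - 244)*9 = (-246*1/237 - 244)*9 = (-82/79 - 244)*9 = -19358/79*9 = -174222/79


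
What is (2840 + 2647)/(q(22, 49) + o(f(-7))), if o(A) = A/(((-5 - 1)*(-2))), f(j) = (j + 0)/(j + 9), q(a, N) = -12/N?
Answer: -6452712/631 ≈ -10226.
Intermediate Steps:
f(j) = j/(9 + j)
o(A) = A/12 (o(A) = A/((-6*(-2))) = A/12)
(2840 + 2647)/(q(22, 49) + o(f(-7))) = (2840 + 2647)/(-12/49 + (-7/(9 - 7))/12) = 5487/(-12*1/49 + (-7/2)/12) = 5487/(-12/49 + (-7*½)/12) = 5487/(-12/49 + (1/12)*(-7/2)) = 5487/(-12/49 - 7/24) = 5487/(-631/1176) = 5487*(-1176/631) = -6452712/631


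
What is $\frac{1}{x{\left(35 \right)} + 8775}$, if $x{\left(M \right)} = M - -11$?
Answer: $\frac{1}{8821} \approx 0.00011337$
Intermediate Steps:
$x{\left(M \right)} = 11 + M$ ($x{\left(M \right)} = M + 11 = 11 + M$)
$\frac{1}{x{\left(35 \right)} + 8775} = \frac{1}{\left(11 + 35\right) + 8775} = \frac{1}{46 + 8775} = \frac{1}{8821}$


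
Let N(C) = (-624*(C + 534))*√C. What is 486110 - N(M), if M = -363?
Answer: 486110 + 1173744*I*√3 ≈ 4.8611e+5 + 2.033e+6*I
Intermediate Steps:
N(C) = √C*(-333216 - 624*C) (N(C) = (-624*(534 + C))*√C = (-333216 - 624*C)*√C = √C*(-333216 - 624*C))
486110 - N(M) = 486110 - 624*√(-363)*(-534 - 1*(-363)) = 486110 - 624*11*I*√3*(-534 + 363) = 486110 - 624*11*I*√3*(-171) = 486110 - (-1173744)*I*√3 = 486110 + 1173744*I*√3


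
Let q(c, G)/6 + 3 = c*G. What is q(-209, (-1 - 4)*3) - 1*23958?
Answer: -5166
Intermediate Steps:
q(c, G) = -18 + 6*G*c (q(c, G) = -18 + 6*(c*G) = -18 + 6*(G*c) = -18 + 6*G*c)
q(-209, (-1 - 4)*3) - 1*23958 = (-18 + 6*((-1 - 4)*3)*(-209)) - 1*23958 = (-18 + 6*(-5*3)*(-209)) - 23958 = (-18 + 6*(-15)*(-209)) - 23958 = (-18 + 18810) - 23958 = 18792 - 23958 = -5166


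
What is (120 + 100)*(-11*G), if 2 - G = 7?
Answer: 12100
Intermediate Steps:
G = -5 (G = 2 - 1*7 = 2 - 7 = -5)
(120 + 100)*(-11*G) = (120 + 100)*(-11*(-5)) = 220*55 = 12100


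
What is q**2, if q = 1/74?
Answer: 1/5476 ≈ 0.00018262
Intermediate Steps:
q = 1/74 ≈ 0.013514
q**2 = (1/74)**2 = 1/5476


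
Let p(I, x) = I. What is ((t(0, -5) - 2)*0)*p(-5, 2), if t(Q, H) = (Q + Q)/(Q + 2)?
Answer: 0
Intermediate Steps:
t(Q, H) = 2*Q/(2 + Q) (t(Q, H) = (2*Q)/(2 + Q) = 2*Q/(2 + Q))
((t(0, -5) - 2)*0)*p(-5, 2) = ((2*0/(2 + 0) - 2)*0)*(-5) = ((2*0/2 - 2)*0)*(-5) = ((2*0*(1/2) - 2)*0)*(-5) = ((0 - 2)*0)*(-5) = -2*0*(-5) = 0*(-5) = 0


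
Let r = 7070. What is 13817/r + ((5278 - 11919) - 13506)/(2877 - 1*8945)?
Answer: 113140423/21450380 ≈ 5.2745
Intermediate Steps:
13817/r + ((5278 - 11919) - 13506)/(2877 - 1*8945) = 13817/7070 + ((5278 - 11919) - 13506)/(2877 - 1*8945) = 13817*(1/7070) + (-6641 - 13506)/(2877 - 8945) = 13817/7070 - 20147/(-6068) = 13817/7070 - 20147*(-1/6068) = 13817/7070 + 20147/6068 = 113140423/21450380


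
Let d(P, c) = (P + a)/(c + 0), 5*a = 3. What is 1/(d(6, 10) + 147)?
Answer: 50/7383 ≈ 0.0067723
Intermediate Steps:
a = ⅗ (a = (⅕)*3 = ⅗ ≈ 0.60000)
d(P, c) = (⅗ + P)/c (d(P, c) = (P + ⅗)/(c + 0) = (⅗ + P)/c)
1/(d(6, 10) + 147) = 1/((⅗ + 6)/10 + 147) = 1/((⅒)*(33/5) + 147) = 1/(33/50 + 147) = 1/(7383/50) = 50/7383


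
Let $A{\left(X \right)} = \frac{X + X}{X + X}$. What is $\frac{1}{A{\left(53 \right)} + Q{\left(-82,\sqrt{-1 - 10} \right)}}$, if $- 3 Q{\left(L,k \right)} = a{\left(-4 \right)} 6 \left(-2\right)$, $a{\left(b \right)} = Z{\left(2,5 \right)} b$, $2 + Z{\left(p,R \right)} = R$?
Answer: $- \frac{1}{47} \approx -0.021277$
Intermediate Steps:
$Z{\left(p,R \right)} = -2 + R$
$A{\left(X \right)} = 1$ ($A{\left(X \right)} = \frac{2 X}{2 X} = 2 X \frac{1}{2 X} = 1$)
$a{\left(b \right)} = 3 b$ ($a{\left(b \right)} = \left(-2 + 5\right) b = 3 b$)
$Q{\left(L,k \right)} = -48$ ($Q{\left(L,k \right)} = - \frac{3 \left(-4\right) 6 \left(-2\right)}{3} = - \frac{\left(-12\right) 6 \left(-2\right)}{3} = - \frac{\left(-72\right) \left(-2\right)}{3} = \left(- \frac{1}{3}\right) 144 = -48$)
$\frac{1}{A{\left(53 \right)} + Q{\left(-82,\sqrt{-1 - 10} \right)}} = \frac{1}{1 - 48} = \frac{1}{-47} = - \frac{1}{47}$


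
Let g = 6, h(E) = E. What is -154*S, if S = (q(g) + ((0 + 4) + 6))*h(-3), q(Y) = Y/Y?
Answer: 5082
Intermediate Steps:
q(Y) = 1
S = -33 (S = (1 + ((0 + 4) + 6))*(-3) = (1 + (4 + 6))*(-3) = (1 + 10)*(-3) = 11*(-3) = -33)
-154*S = -154*(-33) = 5082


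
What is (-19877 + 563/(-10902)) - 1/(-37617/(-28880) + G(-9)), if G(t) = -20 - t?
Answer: -60689229986111/3053246826 ≈ -19877.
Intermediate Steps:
(-19877 + 563/(-10902)) - 1/(-37617/(-28880) + G(-9)) = (-19877 + 563/(-10902)) - 1/(-37617/(-28880) + (-20 - 1*(-9))) = (-19877 + 563*(-1/10902)) - 1/(-37617*(-1/28880) + (-20 + 9)) = (-19877 - 563/10902) - 1/(37617/28880 - 11) = -216699617/10902 - 1/(-280063/28880) = -216699617/10902 - 1*(-28880/280063) = -216699617/10902 + 28880/280063 = -60689229986111/3053246826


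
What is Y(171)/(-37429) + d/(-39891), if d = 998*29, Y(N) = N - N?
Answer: -28942/39891 ≈ -0.72553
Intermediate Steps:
Y(N) = 0
d = 28942
Y(171)/(-37429) + d/(-39891) = 0/(-37429) + 28942/(-39891) = 0*(-1/37429) + 28942*(-1/39891) = 0 - 28942/39891 = -28942/39891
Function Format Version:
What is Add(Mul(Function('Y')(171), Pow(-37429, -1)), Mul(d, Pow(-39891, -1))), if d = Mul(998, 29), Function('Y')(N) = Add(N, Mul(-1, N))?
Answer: Rational(-28942, 39891) ≈ -0.72553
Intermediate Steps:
Function('Y')(N) = 0
d = 28942
Add(Mul(Function('Y')(171), Pow(-37429, -1)), Mul(d, Pow(-39891, -1))) = Add(Mul(0, Pow(-37429, -1)), Mul(28942, Pow(-39891, -1))) = Add(Mul(0, Rational(-1, 37429)), Mul(28942, Rational(-1, 39891))) = Add(0, Rational(-28942, 39891)) = Rational(-28942, 39891)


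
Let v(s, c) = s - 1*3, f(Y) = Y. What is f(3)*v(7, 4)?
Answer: 12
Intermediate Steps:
v(s, c) = -3 + s (v(s, c) = s - 3 = -3 + s)
f(3)*v(7, 4) = 3*(-3 + 7) = 3*4 = 12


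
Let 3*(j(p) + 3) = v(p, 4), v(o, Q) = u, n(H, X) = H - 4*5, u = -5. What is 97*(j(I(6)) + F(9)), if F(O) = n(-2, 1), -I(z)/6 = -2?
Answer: -7760/3 ≈ -2586.7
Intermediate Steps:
I(z) = 12 (I(z) = -6*(-2) = 12)
n(H, X) = -20 + H (n(H, X) = H - 20 = -20 + H)
v(o, Q) = -5
j(p) = -14/3 (j(p) = -3 + (1/3)*(-5) = -3 - 5/3 = -14/3)
F(O) = -22 (F(O) = -20 - 2 = -22)
97*(j(I(6)) + F(9)) = 97*(-14/3 - 22) = 97*(-80/3) = -7760/3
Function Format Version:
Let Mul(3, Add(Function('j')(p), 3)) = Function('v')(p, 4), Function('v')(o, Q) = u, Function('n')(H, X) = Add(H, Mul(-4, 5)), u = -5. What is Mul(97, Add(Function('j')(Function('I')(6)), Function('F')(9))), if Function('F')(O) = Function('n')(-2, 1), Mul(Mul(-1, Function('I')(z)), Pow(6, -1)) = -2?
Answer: Rational(-7760, 3) ≈ -2586.7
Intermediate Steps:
Function('I')(z) = 12 (Function('I')(z) = Mul(-6, -2) = 12)
Function('n')(H, X) = Add(-20, H) (Function('n')(H, X) = Add(H, -20) = Add(-20, H))
Function('v')(o, Q) = -5
Function('j')(p) = Rational(-14, 3) (Function('j')(p) = Add(-3, Mul(Rational(1, 3), -5)) = Add(-3, Rational(-5, 3)) = Rational(-14, 3))
Function('F')(O) = -22 (Function('F')(O) = Add(-20, -2) = -22)
Mul(97, Add(Function('j')(Function('I')(6)), Function('F')(9))) = Mul(97, Add(Rational(-14, 3), -22)) = Mul(97, Rational(-80, 3)) = Rational(-7760, 3)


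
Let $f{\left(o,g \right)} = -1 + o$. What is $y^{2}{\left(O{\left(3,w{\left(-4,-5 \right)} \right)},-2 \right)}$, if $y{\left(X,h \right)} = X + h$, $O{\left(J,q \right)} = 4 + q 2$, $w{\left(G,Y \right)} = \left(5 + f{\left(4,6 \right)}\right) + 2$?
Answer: $484$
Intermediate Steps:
$w{\left(G,Y \right)} = 10$ ($w{\left(G,Y \right)} = \left(5 + \left(-1 + 4\right)\right) + 2 = \left(5 + 3\right) + 2 = 8 + 2 = 10$)
$O{\left(J,q \right)} = 4 + 2 q$
$y^{2}{\left(O{\left(3,w{\left(-4,-5 \right)} \right)},-2 \right)} = \left(\left(4 + 2 \cdot 10\right) - 2\right)^{2} = \left(\left(4 + 20\right) - 2\right)^{2} = \left(24 - 2\right)^{2} = 22^{2} = 484$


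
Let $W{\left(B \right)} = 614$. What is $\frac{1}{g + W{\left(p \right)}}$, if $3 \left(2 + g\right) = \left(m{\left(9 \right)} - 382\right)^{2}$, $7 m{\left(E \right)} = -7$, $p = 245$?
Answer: $\frac{3}{148525} \approx 2.0199 \cdot 10^{-5}$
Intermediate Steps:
$m{\left(E \right)} = -1$ ($m{\left(E \right)} = \frac{1}{7} \left(-7\right) = -1$)
$g = \frac{146683}{3}$ ($g = -2 + \frac{\left(-1 - 382\right)^{2}}{3} = -2 + \frac{\left(-383\right)^{2}}{3} = -2 + \frac{1}{3} \cdot 146689 = -2 + \frac{146689}{3} = \frac{146683}{3} \approx 48894.0$)
$\frac{1}{g + W{\left(p \right)}} = \frac{1}{\frac{146683}{3} + 614} = \frac{1}{\frac{148525}{3}} = \frac{3}{148525}$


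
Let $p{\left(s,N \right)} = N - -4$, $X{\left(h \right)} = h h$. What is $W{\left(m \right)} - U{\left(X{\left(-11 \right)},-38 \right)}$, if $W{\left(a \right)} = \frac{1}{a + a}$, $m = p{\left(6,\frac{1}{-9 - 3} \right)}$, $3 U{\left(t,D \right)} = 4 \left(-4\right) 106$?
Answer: $\frac{79730}{141} \approx 565.46$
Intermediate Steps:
$X{\left(h \right)} = h^{2}$
$U{\left(t,D \right)} = - \frac{1696}{3}$ ($U{\left(t,D \right)} = \frac{4 \left(-4\right) 106}{3} = \frac{\left(-16\right) 106}{3} = \frac{1}{3} \left(-1696\right) = - \frac{1696}{3}$)
$p{\left(s,N \right)} = 4 + N$ ($p{\left(s,N \right)} = N + 4 = 4 + N$)
$m = \frac{47}{12}$ ($m = 4 + \frac{1}{-9 - 3} = 4 + \frac{1}{-12} = 4 - \frac{1}{12} = \frac{47}{12} \approx 3.9167$)
$W{\left(a \right)} = \frac{1}{2 a}$
$W{\left(m \right)} - U{\left(X{\left(-11 \right)},-38 \right)} = \frac{1}{2 \cdot \frac{47}{12}} - - \frac{1696}{3} = \frac{1}{2} \cdot \frac{12}{47} + \frac{1696}{3} = \frac{6}{47} + \frac{1696}{3} = \frac{79730}{141}$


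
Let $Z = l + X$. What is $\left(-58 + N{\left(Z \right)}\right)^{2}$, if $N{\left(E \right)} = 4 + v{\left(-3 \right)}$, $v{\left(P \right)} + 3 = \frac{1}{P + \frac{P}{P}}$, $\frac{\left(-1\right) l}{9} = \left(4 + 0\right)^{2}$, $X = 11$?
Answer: $\frac{13225}{4} \approx 3306.3$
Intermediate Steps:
$l = -144$ ($l = - 9 \left(4 + 0\right)^{2} = - 9 \cdot 4^{2} = \left(-9\right) 16 = -144$)
$v{\left(P \right)} = -3 + \frac{1}{1 + P}$ ($v{\left(P \right)} = -3 + \frac{1}{P + \frac{P}{P}} = -3 + \frac{1}{P + 1} = -3 + \frac{1}{1 + P}$)
$Z = -133$ ($Z = -144 + 11 = -133$)
$N{\left(E \right)} = \frac{1}{2}$ ($N{\left(E \right)} = 4 + \frac{-2 - -9}{1 - 3} = 4 + \frac{-2 + 9}{-2} = 4 - \frac{7}{2} = \frac{1}{2}$)
$\left(-58 + N{\left(Z \right)}\right)^{2} = \left(-58 + \frac{1}{2}\right)^{2} = \left(- \frac{115}{2}\right)^{2} = \frac{13225}{4}$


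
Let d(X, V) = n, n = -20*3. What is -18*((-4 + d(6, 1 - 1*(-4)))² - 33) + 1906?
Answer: -71228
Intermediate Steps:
n = -60 (n = -4*15 = -60)
d(X, V) = -60
-18*((-4 + d(6, 1 - 1*(-4)))² - 33) + 1906 = -18*((-4 - 60)² - 33) + 1906 = -18*((-64)² - 33) + 1906 = -18*(4096 - 33) + 1906 = -18*4063 + 1906 = -73134 + 1906 = -71228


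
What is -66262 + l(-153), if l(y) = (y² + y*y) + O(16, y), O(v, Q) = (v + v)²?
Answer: -18420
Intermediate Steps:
O(v, Q) = 4*v² (O(v, Q) = (2*v)² = 4*v²)
l(y) = 1024 + 2*y² (l(y) = (y² + y*y) + 4*16² = (y² + y²) + 4*256 = 2*y² + 1024 = 1024 + 2*y²)
-66262 + l(-153) = -66262 + (1024 + 2*(-153)²) = -66262 + (1024 + 2*23409) = -66262 + (1024 + 46818) = -66262 + 47842 = -18420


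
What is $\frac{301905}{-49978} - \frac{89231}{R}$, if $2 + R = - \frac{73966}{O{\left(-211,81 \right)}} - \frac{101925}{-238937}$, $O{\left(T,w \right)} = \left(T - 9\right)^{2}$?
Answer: $\frac{25781145192890597945}{896334082946838} \approx 28763.0$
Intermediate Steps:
$O{\left(T,w \right)} = \left(-9 + T\right)^{2}$
$R = - \frac{17934572871}{5782275400}$ ($R = -2 - \left(- \frac{101925}{238937} + \frac{73966}{\left(-9 - 211\right)^{2}}\right) = -2 - \left(- \frac{101925}{238937} + \frac{73966}{\left(-220\right)^{2}}\right) = -2 + \left(- \frac{73966}{48400} + \frac{101925}{238937}\right) = -2 + \left(\left(-73966\right) \frac{1}{48400} + \frac{101925}{238937}\right) = -2 + \left(- \frac{36983}{24200} + \frac{101925}{238937}\right) = -2 - \frac{6370022071}{5782275400} = - \frac{17934572871}{5782275400} \approx -3.1016$)
$\frac{301905}{-49978} - \frac{89231}{R} = \frac{301905}{-49978} - \frac{89231}{- \frac{17934572871}{5782275400}} = 301905 \left(- \frac{1}{49978}\right) - - \frac{515958216217400}{17934572871} = - \frac{301905}{49978} + \frac{515958216217400}{17934572871} = \frac{25781145192890597945}{896334082946838}$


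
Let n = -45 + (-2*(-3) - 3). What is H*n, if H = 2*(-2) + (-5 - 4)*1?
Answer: 546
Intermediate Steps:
H = -13 (H = -4 - 9*1 = -4 - 9 = -13)
n = -42 (n = -45 + (6 - 3) = -45 + 3 = -42)
H*n = -13*(-42) = 546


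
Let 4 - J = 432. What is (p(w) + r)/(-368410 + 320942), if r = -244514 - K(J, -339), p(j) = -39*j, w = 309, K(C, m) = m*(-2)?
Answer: 257243/47468 ≈ 5.4193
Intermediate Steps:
J = -428 (J = 4 - 1*432 = 4 - 432 = -428)
K(C, m) = -2*m
r = -245192 (r = -244514 - (-2)*(-339) = -244514 - 1*678 = -244514 - 678 = -245192)
(p(w) + r)/(-368410 + 320942) = (-39*309 - 245192)/(-368410 + 320942) = (-12051 - 245192)/(-47468) = -257243*(-1/47468) = 257243/47468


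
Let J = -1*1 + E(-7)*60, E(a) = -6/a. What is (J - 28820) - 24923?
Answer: -375848/7 ≈ -53693.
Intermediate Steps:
J = 353/7 (J = -1*1 - 6/(-7)*60 = -1 - 6*(-⅐)*60 = -1 + (6/7)*60 = -1 + 360/7 = 353/7 ≈ 50.429)
(J - 28820) - 24923 = (353/7 - 28820) - 24923 = -201387/7 - 24923 = -375848/7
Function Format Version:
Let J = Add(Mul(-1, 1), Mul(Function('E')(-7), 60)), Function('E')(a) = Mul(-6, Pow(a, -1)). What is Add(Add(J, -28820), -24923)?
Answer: Rational(-375848, 7) ≈ -53693.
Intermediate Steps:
J = Rational(353, 7) (J = Add(Mul(-1, 1), Mul(Mul(-6, Pow(-7, -1)), 60)) = Add(-1, Mul(Mul(-6, Rational(-1, 7)), 60)) = Add(-1, Mul(Rational(6, 7), 60)) = Add(-1, Rational(360, 7)) = Rational(353, 7) ≈ 50.429)
Add(Add(J, -28820), -24923) = Add(Add(Rational(353, 7), -28820), -24923) = Add(Rational(-201387, 7), -24923) = Rational(-375848, 7)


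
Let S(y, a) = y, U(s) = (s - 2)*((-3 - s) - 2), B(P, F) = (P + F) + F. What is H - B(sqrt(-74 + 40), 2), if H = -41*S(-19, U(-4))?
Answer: 775 - I*sqrt(34) ≈ 775.0 - 5.831*I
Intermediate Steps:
B(P, F) = P + 2*F (B(P, F) = (F + P) + F = P + 2*F)
U(s) = (-5 - s)*(-2 + s) (U(s) = (-2 + s)*(-5 - s) = (-5 - s)*(-2 + s))
H = 779 (H = -41*(-19) = 779)
H - B(sqrt(-74 + 40), 2) = 779 - (sqrt(-74 + 40) + 2*2) = 779 - (sqrt(-34) + 4) = 779 - (I*sqrt(34) + 4) = 779 - (4 + I*sqrt(34)) = 779 + (-4 - I*sqrt(34)) = 775 - I*sqrt(34)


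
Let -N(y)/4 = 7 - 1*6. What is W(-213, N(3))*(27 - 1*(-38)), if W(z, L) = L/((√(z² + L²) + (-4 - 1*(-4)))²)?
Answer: -52/9077 ≈ -0.0057288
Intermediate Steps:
N(y) = -4 (N(y) = -4*(7 - 1*6) = -4*(7 - 6) = -4*1 = -4)
W(z, L) = L/(L² + z²) (W(z, L) = L/((√(L² + z²) + (-4 + 4))²) = L/((√(L² + z²) + 0)²) = L/((√(L² + z²))²) = L/(L² + z²))
W(-213, N(3))*(27 - 1*(-38)) = (-4/((-4)² + (-213)²))*(27 - 1*(-38)) = (-4/(16 + 45369))*(27 + 38) = -4/45385*65 = -52/9077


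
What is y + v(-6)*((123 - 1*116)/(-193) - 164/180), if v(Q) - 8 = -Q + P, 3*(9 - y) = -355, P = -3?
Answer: 1015382/8685 ≈ 116.91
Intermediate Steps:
y = 382/3 (y = 9 - ⅓*(-355) = 9 + 355/3 = 382/3 ≈ 127.33)
v(Q) = 5 - Q (v(Q) = 8 + (-Q - 3) = 8 + (-3 - Q) = 5 - Q)
y + v(-6)*((123 - 1*116)/(-193) - 164/180) = 382/3 + (5 - 1*(-6))*((123 - 1*116)/(-193) - 164/180) = 382/3 + (5 + 6)*((123 - 116)*(-1/193) - 164*1/180) = 382/3 + 11*(7*(-1/193) - 41/45) = 382/3 + 11*(-7/193 - 41/45) = 382/3 + 11*(-8228/8685) = 382/3 - 90508/8685 = 1015382/8685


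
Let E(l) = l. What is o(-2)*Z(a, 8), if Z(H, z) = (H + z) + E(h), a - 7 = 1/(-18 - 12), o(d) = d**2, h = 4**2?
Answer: 1858/15 ≈ 123.87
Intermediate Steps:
h = 16
a = 209/30 (a = 7 + 1/(-18 - 12) = 7 + 1/(-30) = 7 - 1/30 = 209/30 ≈ 6.9667)
Z(H, z) = 16 + H + z (Z(H, z) = (H + z) + 16 = 16 + H + z)
o(-2)*Z(a, 8) = (-2)**2*(16 + 209/30 + 8) = 4*(929/30) = 1858/15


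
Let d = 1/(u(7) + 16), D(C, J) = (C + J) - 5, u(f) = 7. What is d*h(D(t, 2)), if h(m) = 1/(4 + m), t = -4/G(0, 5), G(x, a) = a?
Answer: 5/23 ≈ 0.21739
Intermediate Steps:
t = -⅘ (t = -4/5 = -4*⅕ = -⅘ ≈ -0.80000)
D(C, J) = -5 + C + J
d = 1/23 (d = 1/(7 + 16) = 1/23 ≈ 0.043478)
d*h(D(t, 2)) = 1/(23*(4 + (-5 - ⅘ + 2))) = 1/(23*(4 - 19/5)) = 1/(23*(⅕)) = (1/23)*5 = 5/23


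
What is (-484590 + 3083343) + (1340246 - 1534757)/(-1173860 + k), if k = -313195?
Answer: 1288162945642/495685 ≈ 2.5988e+6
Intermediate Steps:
(-484590 + 3083343) + (1340246 - 1534757)/(-1173860 + k) = (-484590 + 3083343) + (1340246 - 1534757)/(-1173860 - 313195) = 2598753 - 194511/(-1487055) = 2598753 - 194511*(-1/1487055) = 2598753 + 64837/495685 = 1288162945642/495685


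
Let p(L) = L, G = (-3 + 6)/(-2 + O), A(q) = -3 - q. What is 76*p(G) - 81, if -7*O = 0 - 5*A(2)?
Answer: -1585/13 ≈ -121.92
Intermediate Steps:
O = -25/7 (O = -(0 - 5*(-3 - 1*2))/7 = -(0 - 5*(-3 - 2))/7 = -(0 - 5*(-5))/7 = -(0 + 25)/7 = -⅐*25 = -25/7 ≈ -3.5714)
G = -7/13 (G = (-3 + 6)/(-2 - 25/7) = 3/(-39/7) = 3*(-7/39) = -7/13 ≈ -0.53846)
76*p(G) - 81 = 76*(-7/13) - 81 = -532/13 - 81 = -1585/13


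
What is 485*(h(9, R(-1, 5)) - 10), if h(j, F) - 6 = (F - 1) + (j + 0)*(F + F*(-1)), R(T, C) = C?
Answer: 0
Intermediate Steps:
h(j, F) = 5 + F (h(j, F) = 6 + ((F - 1) + (j + 0)*(F + F*(-1))) = 6 + ((-1 + F) + j*(F - F)) = 6 + ((-1 + F) + j*0) = 6 + ((-1 + F) + 0) = 6 + (-1 + F) = 5 + F)
485*(h(9, R(-1, 5)) - 10) = 485*((5 + 5) - 10) = 485*(10 - 10) = 485*0 = 0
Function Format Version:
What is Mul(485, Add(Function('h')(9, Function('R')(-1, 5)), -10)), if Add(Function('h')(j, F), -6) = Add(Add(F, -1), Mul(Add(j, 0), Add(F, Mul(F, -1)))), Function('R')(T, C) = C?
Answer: 0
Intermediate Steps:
Function('h')(j, F) = Add(5, F) (Function('h')(j, F) = Add(6, Add(Add(F, -1), Mul(Add(j, 0), Add(F, Mul(F, -1))))) = Add(6, Add(Add(-1, F), Mul(j, Add(F, Mul(-1, F))))) = Add(6, Add(Add(-1, F), Mul(j, 0))) = Add(6, Add(Add(-1, F), 0)) = Add(6, Add(-1, F)) = Add(5, F))
Mul(485, Add(Function('h')(9, Function('R')(-1, 5)), -10)) = Mul(485, Add(Add(5, 5), -10)) = Mul(485, Add(10, -10)) = Mul(485, 0) = 0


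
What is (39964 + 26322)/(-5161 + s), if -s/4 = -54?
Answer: -2882/215 ≈ -13.405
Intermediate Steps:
s = 216 (s = -4*(-54) = 216)
(39964 + 26322)/(-5161 + s) = (39964 + 26322)/(-5161 + 216) = 66286/(-4945) = 66286*(-1/4945) = -2882/215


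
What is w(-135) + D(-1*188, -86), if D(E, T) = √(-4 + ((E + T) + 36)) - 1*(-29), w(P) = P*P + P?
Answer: 18119 + 11*I*√2 ≈ 18119.0 + 15.556*I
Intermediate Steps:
w(P) = P + P² (w(P) = P² + P = P + P²)
D(E, T) = 29 + √(32 + E + T) (D(E, T) = √(-4 + (36 + E + T)) + 29 = √(32 + E + T) + 29 = 29 + √(32 + E + T))
w(-135) + D(-1*188, -86) = -135*(1 - 135) + (29 + √(32 - 1*188 - 86)) = -135*(-134) + (29 + √(32 - 188 - 86)) = 18090 + (29 + √(-242)) = 18090 + (29 + 11*I*√2) = 18119 + 11*I*√2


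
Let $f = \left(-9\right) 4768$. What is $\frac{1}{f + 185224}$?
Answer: $\frac{1}{142312} \approx 7.0268 \cdot 10^{-6}$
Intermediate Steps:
$f = -42912$
$\frac{1}{f + 185224} = \frac{1}{-42912 + 185224} = \frac{1}{142312}$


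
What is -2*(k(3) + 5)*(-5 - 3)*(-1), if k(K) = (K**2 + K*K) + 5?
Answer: -448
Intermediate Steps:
k(K) = 5 + 2*K**2 (k(K) = (K**2 + K**2) + 5 = 2*K**2 + 5 = 5 + 2*K**2)
-2*(k(3) + 5)*(-5 - 3)*(-1) = -2*((5 + 2*3**2) + 5)*(-5 - 3)*(-1) = -2*((5 + 2*9) + 5)*(-8)*(-1) = -2*((5 + 18) + 5)*(-8)*(-1) = -2*(23 + 5)*(-8)*(-1) = -56*(-8)*(-1) = -2*(-224)*(-1) = 448*(-1) = -448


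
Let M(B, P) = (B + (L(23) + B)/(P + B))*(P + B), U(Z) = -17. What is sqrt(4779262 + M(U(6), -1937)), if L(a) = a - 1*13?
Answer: sqrt(4812473) ≈ 2193.7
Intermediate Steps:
L(a) = -13 + a (L(a) = a - 13 = -13 + a)
M(B, P) = (B + P)*(B + (10 + B)/(B + P)) (M(B, P) = (B + ((-13 + 23) + B)/(P + B))*(P + B) = (B + (10 + B)/(B + P))*(B + P) = (B + P)*(B + (10 + B)/(B + P)))
sqrt(4779262 + M(U(6), -1937)) = sqrt(4779262 + (10 - 17 + (-17)**2 - 17*(-1937))) = sqrt(4779262 + (10 - 17 + 289 + 32929)) = sqrt(4779262 + 33211) = sqrt(4812473)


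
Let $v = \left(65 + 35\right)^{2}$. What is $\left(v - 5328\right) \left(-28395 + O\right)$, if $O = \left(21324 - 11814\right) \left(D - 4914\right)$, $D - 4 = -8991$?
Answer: $-617764100160$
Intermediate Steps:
$D = -8987$ ($D = 4 - 8991 = -8987$)
$v = 10000$ ($v = 100^{2} = 10000$)
$O = -132198510$ ($O = \left(21324 - 11814\right) \left(-8987 - 4914\right) = 9510 \left(-13901\right) = -132198510$)
$\left(v - 5328\right) \left(-28395 + O\right) = \left(10000 - 5328\right) \left(-28395 - 132198510\right) = 4672 \left(-132226905\right) = -617764100160$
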